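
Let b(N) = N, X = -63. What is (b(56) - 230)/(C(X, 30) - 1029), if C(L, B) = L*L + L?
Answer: -58/959 ≈ -0.060480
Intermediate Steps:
C(L, B) = L + L**2 (C(L, B) = L**2 + L = L + L**2)
(b(56) - 230)/(C(X, 30) - 1029) = (56 - 230)/(-63*(1 - 63) - 1029) = -174/(-63*(-62) - 1029) = -174/(3906 - 1029) = -174/2877 = -174*1/2877 = -58/959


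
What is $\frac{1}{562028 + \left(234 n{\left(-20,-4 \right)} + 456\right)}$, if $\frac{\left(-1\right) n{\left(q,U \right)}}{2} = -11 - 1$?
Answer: $\frac{1}{568100} \approx 1.7603 \cdot 10^{-6}$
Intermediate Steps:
$n{\left(q,U \right)} = 24$ ($n{\left(q,U \right)} = - 2 \left(-11 - 1\right) = \left(-2\right) \left(-12\right) = 24$)
$\frac{1}{562028 + \left(234 n{\left(-20,-4 \right)} + 456\right)} = \frac{1}{562028 + \left(234 \cdot 24 + 456\right)} = \frac{1}{562028 + \left(5616 + 456\right)} = \frac{1}{562028 + 6072} = \frac{1}{568100}$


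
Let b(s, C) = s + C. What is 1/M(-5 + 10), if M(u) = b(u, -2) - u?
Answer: -½ ≈ -0.50000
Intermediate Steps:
b(s, C) = C + s
M(u) = -2 (M(u) = (-2 + u) - u = -2)
1/M(-5 + 10) = 1/(-2) = -½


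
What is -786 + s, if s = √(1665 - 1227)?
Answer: -786 + √438 ≈ -765.07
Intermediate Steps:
s = √438 ≈ 20.928
-786 + s = -786 + √438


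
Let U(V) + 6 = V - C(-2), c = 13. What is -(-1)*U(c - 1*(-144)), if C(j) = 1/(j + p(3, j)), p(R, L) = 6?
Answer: 603/4 ≈ 150.75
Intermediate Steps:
C(j) = 1/(6 + j) (C(j) = 1/(j + 6) = 1/(6 + j))
U(V) = -25/4 + V (U(V) = -6 + (V - 1/(6 - 2)) = -6 + (V - 1/4) = -6 + (V - 1*¼) = -6 + (V - ¼) = -6 + (-¼ + V) = -25/4 + V)
-(-1)*U(c - 1*(-144)) = -(-1)*(-25/4 + (13 - 1*(-144))) = -(-1)*(-25/4 + (13 + 144)) = -(-1)*(-25/4 + 157) = -(-1)*603/4 = -1*(-603/4) = 603/4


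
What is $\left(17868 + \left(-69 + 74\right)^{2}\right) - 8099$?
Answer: $9794$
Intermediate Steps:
$\left(17868 + \left(-69 + 74\right)^{2}\right) - 8099 = \left(17868 + 5^{2}\right) - 8099 = \left(17868 + 25\right) - 8099 = 17893 - 8099 = 9794$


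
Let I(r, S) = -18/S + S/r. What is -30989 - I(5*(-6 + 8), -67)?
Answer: -20758321/670 ≈ -30983.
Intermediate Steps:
-30989 - I(5*(-6 + 8), -67) = -30989 - (-18/(-67) - 67*1/(5*(-6 + 8))) = -30989 - (-18*(-1/67) - 67/(5*2)) = -30989 - (18/67 - 67/10) = -30989 - 1*(-4309/670) = -30989 + 4309/670 = -20758321/670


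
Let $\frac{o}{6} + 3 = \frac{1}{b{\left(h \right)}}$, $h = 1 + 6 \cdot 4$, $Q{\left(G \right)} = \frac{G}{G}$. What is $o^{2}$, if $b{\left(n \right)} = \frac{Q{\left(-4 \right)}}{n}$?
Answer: $17424$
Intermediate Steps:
$Q{\left(G \right)} = 1$
$h = 25$ ($h = 1 + 24 = 25$)
$b{\left(n \right)} = \frac{1}{n}$ ($b{\left(n \right)} = 1 \frac{1}{n} = \frac{1}{n}$)
$o = 132$ ($o = -18 + \frac{6}{\frac{1}{25}} = -18 + 6 \frac{1}{\frac{1}{25}} = -18 + 6 \cdot 25 = -18 + 150 = 132$)
$o^{2} = 132^{2} = 17424$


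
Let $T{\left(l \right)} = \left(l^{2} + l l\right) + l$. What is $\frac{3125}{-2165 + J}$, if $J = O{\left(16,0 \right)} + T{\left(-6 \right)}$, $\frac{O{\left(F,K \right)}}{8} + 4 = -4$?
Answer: $- \frac{3125}{2163} \approx -1.4448$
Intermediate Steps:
$O{\left(F,K \right)} = -64$ ($O{\left(F,K \right)} = -32 + 8 \left(-4\right) = -32 - 32 = -64$)
$T{\left(l \right)} = l + 2 l^{2}$ ($T{\left(l \right)} = \left(l^{2} + l^{2}\right) + l = 2 l^{2} + l = l + 2 l^{2}$)
$J = 2$ ($J = -64 - 6 \left(1 + 2 \left(-6\right)\right) = -64 - 6 \left(1 - 12\right) = -64 - -66 = -64 + 66 = 2$)
$\frac{3125}{-2165 + J} = \frac{3125}{-2165 + 2} = \frac{3125}{-2163} = 3125 \left(- \frac{1}{2163}\right) = - \frac{3125}{2163}$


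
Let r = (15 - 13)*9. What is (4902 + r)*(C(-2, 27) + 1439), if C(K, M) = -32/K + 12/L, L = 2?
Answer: 7188120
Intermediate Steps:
r = 18 (r = 2*9 = 18)
C(K, M) = 6 - 32/K (C(K, M) = -32/K + 12/2 = -32/K + 12*(½) = -32/K + 6 = 6 - 32/K)
(4902 + r)*(C(-2, 27) + 1439) = (4902 + 18)*((6 - 32/(-2)) + 1439) = 4920*((6 - 32*(-½)) + 1439) = 4920*((6 + 16) + 1439) = 4920*(22 + 1439) = 4920*1461 = 7188120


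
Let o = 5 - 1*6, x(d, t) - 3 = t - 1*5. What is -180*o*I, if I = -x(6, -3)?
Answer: 900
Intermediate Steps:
x(d, t) = -2 + t (x(d, t) = 3 + (t - 1*5) = 3 + (t - 5) = 3 + (-5 + t) = -2 + t)
o = -1 (o = 5 - 6 = -1)
I = 5 (I = -(-2 - 3) = -1*(-5) = 5)
-180*o*I = -(-180)*5 = -180*(-5) = 900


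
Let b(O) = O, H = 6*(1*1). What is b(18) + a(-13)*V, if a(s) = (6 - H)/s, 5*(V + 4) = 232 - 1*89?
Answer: 18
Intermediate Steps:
V = 123/5 (V = -4 + (232 - 1*89)/5 = -4 + (232 - 89)/5 = -4 + (⅕)*143 = -4 + 143/5 = 123/5 ≈ 24.600)
H = 6 (H = 6*1 = 6)
a(s) = 0 (a(s) = (6 - 1*6)/s = (6 - 6)/s = 0/s = 0)
b(18) + a(-13)*V = 18 + 0*(123/5) = 18 + 0 = 18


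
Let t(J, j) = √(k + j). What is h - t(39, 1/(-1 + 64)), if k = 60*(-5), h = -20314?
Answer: -20314 - I*√132293/21 ≈ -20314.0 - 17.32*I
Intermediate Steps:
k = -300
t(J, j) = √(-300 + j)
h - t(39, 1/(-1 + 64)) = -20314 - √(-300 + 1/(-1 + 64)) = -20314 - √(-300 + 1/63) = -20314 - √(-18899/63) = -20314 - I*√132293/21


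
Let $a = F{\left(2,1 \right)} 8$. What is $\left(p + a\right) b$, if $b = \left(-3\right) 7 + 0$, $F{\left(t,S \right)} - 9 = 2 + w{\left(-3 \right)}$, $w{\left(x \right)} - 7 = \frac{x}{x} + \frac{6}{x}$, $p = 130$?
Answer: $-5586$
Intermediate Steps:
$w{\left(x \right)} = 8 + \frac{6}{x}$ ($w{\left(x \right)} = 7 + \left(\frac{x}{x} + \frac{6}{x}\right) = 7 + \left(1 + \frac{6}{x}\right) = 8 + \frac{6}{x}$)
$F{\left(t,S \right)} = 17$ ($F{\left(t,S \right)} = 9 + \left(2 + \left(8 + \frac{6}{-3}\right)\right) = 9 + \left(2 + \left(8 + 6 \left(- \frac{1}{3}\right)\right)\right) = 9 + \left(2 + \left(8 - 2\right)\right) = 9 + \left(2 + 6\right) = 9 + 8 = 17$)
$b = -21$ ($b = -21 + 0 = -21$)
$a = 136$ ($a = 17 \cdot 8 = 136$)
$\left(p + a\right) b = \left(130 + 136\right) \left(-21\right) = 266 \left(-21\right) = -5586$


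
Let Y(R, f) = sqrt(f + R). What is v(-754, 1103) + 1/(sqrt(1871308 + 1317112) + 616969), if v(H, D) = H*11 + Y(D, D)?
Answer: -3157090849922085/380647558541 + sqrt(2206) - 2*sqrt(797105)/380647558541 ≈ -8247.0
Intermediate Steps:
Y(R, f) = sqrt(R + f)
v(H, D) = 11*H + sqrt(2)*sqrt(D) (v(H, D) = H*11 + sqrt(D + D) = 11*H + sqrt(2*D) = 11*H + sqrt(2)*sqrt(D))
v(-754, 1103) + 1/(sqrt(1871308 + 1317112) + 616969) = (11*(-754) + sqrt(2)*sqrt(1103)) + 1/(sqrt(1871308 + 1317112) + 616969) = (-8294 + sqrt(2206)) + 1/(sqrt(3188420) + 616969) = (-8294 + sqrt(2206)) + 1/(2*sqrt(797105) + 616969) = (-8294 + sqrt(2206)) + 1/(616969 + 2*sqrt(797105)) = -8294 + sqrt(2206) + 1/(616969 + 2*sqrt(797105))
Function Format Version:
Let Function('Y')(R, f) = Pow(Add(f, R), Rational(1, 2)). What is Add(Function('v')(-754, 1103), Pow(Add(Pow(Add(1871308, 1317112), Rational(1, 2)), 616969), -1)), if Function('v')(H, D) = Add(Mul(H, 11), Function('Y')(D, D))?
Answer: Add(Rational(-3157090849922085, 380647558541), Pow(2206, Rational(1, 2)), Mul(Rational(-2, 380647558541), Pow(797105, Rational(1, 2)))) ≈ -8247.0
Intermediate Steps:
Function('Y')(R, f) = Pow(Add(R, f), Rational(1, 2))
Function('v')(H, D) = Add(Mul(11, H), Mul(Pow(2, Rational(1, 2)), Pow(D, Rational(1, 2)))) (Function('v')(H, D) = Add(Mul(H, 11), Pow(Add(D, D), Rational(1, 2))) = Add(Mul(11, H), Pow(Mul(2, D), Rational(1, 2))) = Add(Mul(11, H), Mul(Pow(2, Rational(1, 2)), Pow(D, Rational(1, 2)))))
Add(Function('v')(-754, 1103), Pow(Add(Pow(Add(1871308, 1317112), Rational(1, 2)), 616969), -1)) = Add(Add(Mul(11, -754), Mul(Pow(2, Rational(1, 2)), Pow(1103, Rational(1, 2)))), Pow(Add(Pow(Add(1871308, 1317112), Rational(1, 2)), 616969), -1)) = Add(Add(-8294, Pow(2206, Rational(1, 2))), Pow(Add(Pow(3188420, Rational(1, 2)), 616969), -1)) = Add(Add(-8294, Pow(2206, Rational(1, 2))), Pow(Add(Mul(2, Pow(797105, Rational(1, 2))), 616969), -1)) = Add(Add(-8294, Pow(2206, Rational(1, 2))), Pow(Add(616969, Mul(2, Pow(797105, Rational(1, 2)))), -1)) = Add(-8294, Pow(2206, Rational(1, 2)), Pow(Add(616969, Mul(2, Pow(797105, Rational(1, 2)))), -1))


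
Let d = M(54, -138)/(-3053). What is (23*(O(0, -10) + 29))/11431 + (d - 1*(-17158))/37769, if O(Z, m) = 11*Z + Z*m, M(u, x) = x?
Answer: 413782527/807161299 ≈ 0.51264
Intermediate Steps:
d = 138/3053 (d = -138/(-3053) = -138*(-1/3053) = 138/3053 ≈ 0.045201)
(23*(O(0, -10) + 29))/11431 + (d - 1*(-17158))/37769 = (23*(0*(11 - 10) + 29))/11431 + (138/3053 - 1*(-17158))/37769 = (23*(0*1 + 29))*(1/11431) + (138/3053 + 17158)*(1/37769) = (23*(0 + 29))*(1/11431) + (52383512/3053)*(1/37769) = (23*29)*(1/11431) + 52383512/115308757 = 667*(1/11431) + 52383512/115308757 = 29/497 + 52383512/115308757 = 413782527/807161299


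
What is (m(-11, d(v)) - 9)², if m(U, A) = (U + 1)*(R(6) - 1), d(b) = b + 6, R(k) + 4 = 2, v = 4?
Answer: 441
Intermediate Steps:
R(k) = -2 (R(k) = -4 + 2 = -2)
d(b) = 6 + b
m(U, A) = -3 - 3*U (m(U, A) = (U + 1)*(-2 - 1) = (1 + U)*(-3) = -3 - 3*U)
(m(-11, d(v)) - 9)² = ((-3 - 3*(-11)) - 9)² = ((-3 + 33) - 9)² = (30 - 9)² = 21² = 441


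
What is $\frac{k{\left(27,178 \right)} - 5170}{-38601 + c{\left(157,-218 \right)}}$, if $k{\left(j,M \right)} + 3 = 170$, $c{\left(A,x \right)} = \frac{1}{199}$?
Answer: $\frac{995597}{7681598} \approx 0.12961$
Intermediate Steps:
$c{\left(A,x \right)} = \frac{1}{199}$
$k{\left(j,M \right)} = 167$ ($k{\left(j,M \right)} = -3 + 170 = 167$)
$\frac{k{\left(27,178 \right)} - 5170}{-38601 + c{\left(157,-218 \right)}} = \frac{167 - 5170}{-38601 + \frac{1}{199}} = - \frac{5003}{- \frac{7681598}{199}} = \left(-5003\right) \left(- \frac{199}{7681598}\right) = \frac{995597}{7681598}$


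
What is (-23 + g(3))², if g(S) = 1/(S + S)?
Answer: 18769/36 ≈ 521.36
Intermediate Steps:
g(S) = 1/(2*S)
(-23 + g(3))² = (-23 + (½)/3)² = (-23 + (½)*(⅓))² = (-23 + ⅙)² = (-137/6)² = 18769/36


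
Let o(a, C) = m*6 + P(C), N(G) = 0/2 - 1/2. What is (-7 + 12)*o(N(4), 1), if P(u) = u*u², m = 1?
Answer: 35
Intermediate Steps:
N(G) = -½ (N(G) = 0*(½) - 1*½ = 0 - ½ = -½)
P(u) = u³
o(a, C) = 6 + C³ (o(a, C) = 1*6 + C³ = 6 + C³)
(-7 + 12)*o(N(4), 1) = (-7 + 12)*(6 + 1³) = 5*(6 + 1) = 5*7 = 35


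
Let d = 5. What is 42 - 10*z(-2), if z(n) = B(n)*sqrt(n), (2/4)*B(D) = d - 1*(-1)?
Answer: 42 - 120*I*sqrt(2) ≈ 42.0 - 169.71*I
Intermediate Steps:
B(D) = 12 (B(D) = 2*(5 - 1*(-1)) = 2*(5 + 1) = 2*6 = 12)
z(n) = 12*sqrt(n)
42 - 10*z(-2) = 42 - 120*sqrt(-2) = 42 - 120*I*sqrt(2)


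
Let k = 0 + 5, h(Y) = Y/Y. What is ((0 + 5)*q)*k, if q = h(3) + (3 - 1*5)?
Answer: -25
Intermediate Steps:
h(Y) = 1
q = -1 (q = 1 + (3 - 1*5) = 1 + (3 - 5) = 1 - 2 = -1)
k = 5
((0 + 5)*q)*k = ((0 + 5)*(-1))*5 = (5*(-1))*5 = -5*5 = -25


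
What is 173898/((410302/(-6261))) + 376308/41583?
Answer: -7520024436393/2843598011 ≈ -2644.5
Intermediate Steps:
173898/((410302/(-6261))) + 376308/41583 = 173898/((410302*(-1/6261))) + 376308*(1/41583) = 173898/(-410302/6261) + 125436/13861 = 173898*(-6261/410302) + 125436/13861 = -544387689/205151 + 125436/13861 = -7520024436393/2843598011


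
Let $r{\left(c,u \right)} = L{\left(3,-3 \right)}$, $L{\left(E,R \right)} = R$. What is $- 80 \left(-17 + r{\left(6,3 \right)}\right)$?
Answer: $1600$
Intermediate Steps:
$r{\left(c,u \right)} = -3$
$- 80 \left(-17 + r{\left(6,3 \right)}\right) = - 80 \left(-17 - 3\right) = \left(-80\right) \left(-20\right) = 1600$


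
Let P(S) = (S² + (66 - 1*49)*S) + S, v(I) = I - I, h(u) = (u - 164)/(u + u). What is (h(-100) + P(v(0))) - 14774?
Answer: -369317/25 ≈ -14773.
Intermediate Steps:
h(u) = (-164 + u)/(2*u) (h(u) = (-164 + u)/((2*u)) = (-164 + u)*(1/(2*u)) = (-164 + u)/(2*u))
v(I) = 0
P(S) = S² + 18*S (P(S) = (S² + (66 - 49)*S) + S = (S² + 17*S) + S = S² + 18*S)
(h(-100) + P(v(0))) - 14774 = ((½)*(-164 - 100)/(-100) + 0*(18 + 0)) - 14774 = ((½)*(-1/100)*(-264) + 0*18) - 14774 = (33/25 + 0) - 14774 = 33/25 - 14774 = -369317/25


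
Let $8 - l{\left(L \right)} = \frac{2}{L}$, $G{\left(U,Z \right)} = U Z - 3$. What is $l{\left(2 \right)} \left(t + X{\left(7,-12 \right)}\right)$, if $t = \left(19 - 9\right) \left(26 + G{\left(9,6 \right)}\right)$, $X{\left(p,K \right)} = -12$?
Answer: $5306$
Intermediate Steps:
$G{\left(U,Z \right)} = -3 + U Z$
$l{\left(L \right)} = 8 - \frac{2}{L}$
$t = 770$ ($t = \left(19 - 9\right) \left(26 + \left(-3 + 9 \cdot 6\right)\right) = 10 \left(26 + \left(-3 + 54\right)\right) = 10 \left(26 + 51\right) = 10 \cdot 77 = 770$)
$l{\left(2 \right)} \left(t + X{\left(7,-12 \right)}\right) = \left(8 - \frac{2}{2}\right) \left(770 - 12\right) = \left(8 - 1\right) 758 = 7 \cdot 758 = 5306$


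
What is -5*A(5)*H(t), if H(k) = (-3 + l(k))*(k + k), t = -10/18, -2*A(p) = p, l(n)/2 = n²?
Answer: 24125/729 ≈ 33.093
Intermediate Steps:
l(n) = 2*n²
A(p) = -p/2
t = -5/9 (t = -10*1/18 = -5/9 ≈ -0.55556)
H(k) = 2*k*(-3 + 2*k²) (H(k) = (-3 + 2*k²)*(k + k) = (-3 + 2*k²)*(2*k) = 2*k*(-3 + 2*k²))
-5*A(5)*H(t) = -5*(-½*5)*(-6*(-5/9) + 4*(-5/9)³) = -5*(-5/2)*(10/3 + 4*(-125/729)) = -(-25)*(10/3 - 500/729)/2 = -(-25)*1930/(2*729) = -1*(-24125/729) = 24125/729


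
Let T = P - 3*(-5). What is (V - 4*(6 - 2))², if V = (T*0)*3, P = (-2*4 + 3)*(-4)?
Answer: 256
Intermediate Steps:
P = 20 (P = (-8 + 3)*(-4) = -5*(-4) = 20)
T = 35 (T = 20 - 3*(-5) = 20 + 15 = 35)
V = 0 (V = (35*0)*3 = 0*3 = 0)
(V - 4*(6 - 2))² = (0 - 4*(6 - 2))² = (0 - 4*4)² = (0 - 16)² = (-16)² = 256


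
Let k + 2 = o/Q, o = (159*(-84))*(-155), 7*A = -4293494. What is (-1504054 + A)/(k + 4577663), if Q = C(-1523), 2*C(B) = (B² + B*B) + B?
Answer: -218212540208/471757049911 ≈ -0.46255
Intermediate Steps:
A = -4293494/7 (A = (⅐)*(-4293494) = -4293494/7 ≈ -6.1336e+5)
o = 2070180 (o = -13356*(-155) = 2070180)
C(B) = B² + B/2 (C(B) = ((B² + B*B) + B)/2 = ((B² + B²) + B)/2 = (2*B² + B)/2 = (B + 2*B²)/2 = B² + B/2)
Q = 4637535/2 (Q = -1523*(½ - 1523) = -1523*(-3045/2) = 4637535/2 ≈ 2.3188e+6)
k = -48902/44167 (k = -2 + 2070180/(4637535/2) = -2 + 2070180*(2/4637535) = -2 + 39432/44167 = -48902/44167 ≈ -1.1072)
(-1504054 + A)/(k + 4577663) = (-1504054 - 4293494/7)/(-48902/44167 + 4577663) = -14821872/(7*202181592819/44167) = -14821872/7*44167/202181592819 = -218212540208/471757049911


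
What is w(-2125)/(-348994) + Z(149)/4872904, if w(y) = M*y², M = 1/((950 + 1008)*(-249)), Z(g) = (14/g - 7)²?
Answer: 167169096533562517/4601828146762577730648 ≈ 3.6327e-5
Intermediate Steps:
Z(g) = (-7 + 14/g)²
M = -1/487542 (M = -1/249/1958 = (1/1958)*(-1/249) = -1/487542 ≈ -2.0511e-6)
w(y) = -y²/487542
w(-2125)/(-348994) + Z(149)/4872904 = -1/487542*(-2125)²/(-348994) + (49*(-2 + 149)²/149²)/4872904 = -1/487542*4515625*(-1/348994) + (49*(1/22201)*147²)*(1/4872904) = -4515625/487542*(-1/348994) + (49*(1/22201)*21609)*(1/4872904) = 4515625/170149232748 + (1058841/22201)*(1/4872904) = 4515625/170149232748 + 1058841/108183341704 = 167169096533562517/4601828146762577730648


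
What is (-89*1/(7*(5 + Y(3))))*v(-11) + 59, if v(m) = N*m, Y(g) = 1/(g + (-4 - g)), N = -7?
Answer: -2795/19 ≈ -147.11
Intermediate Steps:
Y(g) = -¼ (Y(g) = 1/(-4) = -¼)
v(m) = -7*m
(-89*1/(7*(5 + Y(3))))*v(-11) + 59 = (-89*1/(7*(5 - ¼)))*(-7*(-11)) + 59 = -89/(7*(19/4))*77 + 59 = -89/133/4*77 + 59 = -89*4/133*77 + 59 = -356/133*77 + 59 = -3916/19 + 59 = -2795/19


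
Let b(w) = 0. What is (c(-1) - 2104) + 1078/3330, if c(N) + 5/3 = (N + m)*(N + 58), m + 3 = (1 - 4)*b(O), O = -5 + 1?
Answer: -3885016/1665 ≈ -2333.3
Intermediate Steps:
O = -4
m = -3 (m = -3 + (1 - 4)*0 = -3 - 3*0 = -3 + 0 = -3)
c(N) = -5/3 + (-3 + N)*(58 + N) (c(N) = -5/3 + (N - 3)*(N + 58) = -5/3 + (-3 + N)*(58 + N))
(c(-1) - 2104) + 1078/3330 = ((-527/3 + (-1)**2 + 55*(-1)) - 2104) + 1078/3330 = ((-527/3 + 1 - 55) - 2104) + 1078*(1/3330) = (-689/3 - 2104) + 539/1665 = -7001/3 + 539/1665 = -3885016/1665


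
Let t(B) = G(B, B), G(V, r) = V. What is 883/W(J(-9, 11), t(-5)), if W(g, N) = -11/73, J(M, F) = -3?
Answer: -64459/11 ≈ -5859.9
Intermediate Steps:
t(B) = B
W(g, N) = -11/73 (W(g, N) = -11*1/73 = -11/73)
883/W(J(-9, 11), t(-5)) = 883/(-11/73) = 883*(-73/11) = -64459/11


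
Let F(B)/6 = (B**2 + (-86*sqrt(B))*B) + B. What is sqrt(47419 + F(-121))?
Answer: sqrt(134539 + 686796*I) ≈ 645.91 + 531.65*I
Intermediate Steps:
F(B) = -516*B**(3/2) + 6*B + 6*B**2 (F(B) = 6*((B**2 + (-86*sqrt(B))*B) + B) = 6*((B**2 - 86*B**(3/2)) + B) = 6*(B + B**2 - 86*B**(3/2)) = -516*B**(3/2) + 6*B + 6*B**2)
sqrt(47419 + F(-121)) = sqrt(47419 + (-(-686796)*I + 6*(-121) + 6*(-121)**2)) = sqrt(47419 + (-(-686796)*I - 726 + 6*14641)) = sqrt(47419 + (686796*I - 726 + 87846)) = sqrt(47419 + (87120 + 686796*I)) = sqrt(134539 + 686796*I)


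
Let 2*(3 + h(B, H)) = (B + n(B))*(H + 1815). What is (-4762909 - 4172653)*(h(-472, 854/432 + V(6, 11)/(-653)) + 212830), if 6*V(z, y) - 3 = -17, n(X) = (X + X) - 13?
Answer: 1367983403098521143/141048 ≈ 9.6987e+12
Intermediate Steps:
n(X) = -13 + 2*X (n(X) = 2*X - 13 = -13 + 2*X)
V(z, y) = -7/3 (V(z, y) = 1/2 + (1/6)*(-17) = 1/2 - 17/6 = -7/3)
h(B, H) = -3 + (-13 + 3*B)*(1815 + H)/2 (h(B, H) = -3 + ((B + (-13 + 2*B))*(H + 1815))/2 = -3 + ((-13 + 3*B)*(1815 + H))/2 = -3 + (-13 + 3*B)*(1815 + H)/2)
(-4762909 - 4172653)*(h(-472, 854/432 + V(6, 11)/(-653)) + 212830) = (-4762909 - 4172653)*((-23601/2 - 13*(854/432 - 7/3/(-653))/2 + (5445/2)*(-472) + (3/2)*(-472)*(854/432 - 7/3/(-653))) + 212830) = -8935562*((-23601/2 - 13*(854*(1/432) - 7/3*(-1/653))/2 - 1285020 + (3/2)*(-472)*(854*(1/432) - 7/3*(-1/653))) + 212830) = -8935562*((-23601/2 - 13*(427/216 + 7/1959)/2 - 1285020 + (3/2)*(-472)*(427/216 + 7/1959)) + 212830) = -8935562*((-23601/2 - 13/2*279335/141048 - 1285020 + (3/2)*(-472)*(279335/141048)) + 212830) = -8935562*((-23601/2 - 3631355/282096 - 1285020 - 16480765/11754) + 212830) = -8935562*(-366227045483/282096 + 212830) = -8935562*(-306188553803/282096) = 1367983403098521143/141048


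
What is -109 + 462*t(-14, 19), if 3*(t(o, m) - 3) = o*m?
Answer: -39687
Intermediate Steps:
t(o, m) = 3 + m*o/3 (t(o, m) = 3 + (o*m)/3 = 3 + (m*o)/3 = 3 + m*o/3)
-109 + 462*t(-14, 19) = -109 + 462*(3 + (⅓)*19*(-14)) = -109 + 462*(3 - 266/3) = -109 + 462*(-257/3) = -109 - 39578 = -39687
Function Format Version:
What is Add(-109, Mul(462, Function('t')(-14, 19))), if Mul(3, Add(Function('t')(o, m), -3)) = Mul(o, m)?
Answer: -39687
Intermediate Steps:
Function('t')(o, m) = Add(3, Mul(Rational(1, 3), m, o)) (Function('t')(o, m) = Add(3, Mul(Rational(1, 3), Mul(o, m))) = Add(3, Mul(Rational(1, 3), Mul(m, o))) = Add(3, Mul(Rational(1, 3), m, o)))
Add(-109, Mul(462, Function('t')(-14, 19))) = Add(-109, Mul(462, Add(3, Mul(Rational(1, 3), 19, -14)))) = Add(-109, Mul(462, Add(3, Rational(-266, 3)))) = Add(-109, Mul(462, Rational(-257, 3))) = Add(-109, -39578) = -39687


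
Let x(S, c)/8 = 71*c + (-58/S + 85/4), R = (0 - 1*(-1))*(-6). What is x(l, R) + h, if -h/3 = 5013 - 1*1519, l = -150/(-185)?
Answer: -214384/15 ≈ -14292.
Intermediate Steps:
l = 30/37 (l = -150*(-1/185) = 30/37 ≈ 0.81081)
R = -6 (R = (0 + 1)*(-6) = 1*(-6) = -6)
x(S, c) = 170 - 464/S + 568*c (x(S, c) = 8*(71*c + (-58/S + 85/4)) = 8*(71*c + (85/4 - 58/S)) = 8*(85/4 - 58/S + 71*c) = 170 - 464/S + 568*c)
h = -10482 (h = -3*(5013 - 1*1519) = -3*(5013 - 1519) = -3*3494 = -10482)
x(l, R) + h = (170 - 464/30/37 + 568*(-6)) - 10482 = (170 - 464*37/30 - 3408) - 10482 = (170 - 8584/15 - 3408) - 10482 = -57154/15 - 10482 = -214384/15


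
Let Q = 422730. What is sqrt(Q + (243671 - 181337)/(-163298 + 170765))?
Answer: 2*sqrt(654728804193)/2489 ≈ 650.18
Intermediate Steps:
sqrt(Q + (243671 - 181337)/(-163298 + 170765)) = sqrt(422730 + (243671 - 181337)/(-163298 + 170765)) = sqrt(422730 + 62334/7467) = sqrt(422730 + 62334*(1/7467)) = sqrt(422730 + 20778/2489) = sqrt(1052195748/2489) = 2*sqrt(654728804193)/2489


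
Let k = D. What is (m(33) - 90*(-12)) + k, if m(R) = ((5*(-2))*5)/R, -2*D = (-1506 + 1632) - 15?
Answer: 67517/66 ≈ 1023.0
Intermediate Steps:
D = -111/2 (D = -((-1506 + 1632) - 15)/2 = -(126 - 15)/2 = -½*111 = -111/2 ≈ -55.500)
m(R) = -50/R (m(R) = (-10*5)/R = -50/R)
k = -111/2 ≈ -55.500
(m(33) - 90*(-12)) + k = (-50/33 - 90*(-12)) - 111/2 = (-50*1/33 + 1080) - 111/2 = (-50/33 + 1080) - 111/2 = 35590/33 - 111/2 = 67517/66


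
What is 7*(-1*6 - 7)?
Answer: -91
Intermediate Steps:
7*(-1*6 - 7) = 7*(-6 - 7) = 7*(-13) = -91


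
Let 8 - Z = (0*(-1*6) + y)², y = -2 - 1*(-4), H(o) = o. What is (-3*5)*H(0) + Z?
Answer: 4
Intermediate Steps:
y = 2 (y = -2 + 4 = 2)
Z = 4 (Z = 8 - (0*(-1*6) + 2)² = 8 - (0*(-6) + 2)² = 8 - (0 + 2)² = 8 - 1*2² = 8 - 1*4 = 8 - 4 = 4)
(-3*5)*H(0) + Z = -3*5*0 + 4 = -15*0 + 4 = 0 + 4 = 4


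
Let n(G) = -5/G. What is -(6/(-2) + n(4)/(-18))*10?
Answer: 1055/36 ≈ 29.306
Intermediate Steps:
-(6/(-2) + n(4)/(-18))*10 = -(6/(-2) - 5/4/(-18))*10 = -(6*(-½) - 5*¼*(-1/18))*10 = -(-3 - 5/4*(-1/18))*10 = -(-3 + 5/72)*10 = -(-211)*10/72 = -1*(-1055/36) = 1055/36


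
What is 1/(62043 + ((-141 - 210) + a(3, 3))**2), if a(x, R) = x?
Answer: 1/183147 ≈ 5.4601e-6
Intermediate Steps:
1/(62043 + ((-141 - 210) + a(3, 3))**2) = 1/(62043 + ((-141 - 210) + 3)**2) = 1/(62043 + (-351 + 3)**2) = 1/(62043 + (-348)**2) = 1/(62043 + 121104) = 1/183147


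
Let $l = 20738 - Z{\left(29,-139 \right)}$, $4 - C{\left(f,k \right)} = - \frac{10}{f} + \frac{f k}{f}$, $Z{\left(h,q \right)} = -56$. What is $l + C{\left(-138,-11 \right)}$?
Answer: $\frac{1435816}{69} \approx 20809.0$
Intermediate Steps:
$C{\left(f,k \right)} = 4 - k + \frac{10}{f}$ ($C{\left(f,k \right)} = 4 - \left(- \frac{10}{f} + \frac{f k}{f}\right) = 4 - \left(- \frac{10}{f} + k\right) = 4 - \left(k - \frac{10}{f}\right) = 4 - k + \frac{10}{f}$)
$l = 20794$ ($l = 20738 - -56 = 20738 + 56 = 20794$)
$l + C{\left(-138,-11 \right)} = 20794 + \left(4 - -11 + \frac{10}{-138}\right) = 20794 + \left(4 + 11 + 10 \left(- \frac{1}{138}\right)\right) = 20794 + \left(4 + 11 - \frac{5}{69}\right) = 20794 + \frac{1030}{69} = \frac{1435816}{69}$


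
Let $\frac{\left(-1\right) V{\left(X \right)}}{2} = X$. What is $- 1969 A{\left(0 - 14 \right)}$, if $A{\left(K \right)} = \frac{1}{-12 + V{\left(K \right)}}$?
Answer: $- \frac{1969}{16} \approx -123.06$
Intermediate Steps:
$V{\left(X \right)} = - 2 X$
$A{\left(K \right)} = \frac{1}{-12 - 2 K}$
$- 1969 A{\left(0 - 14 \right)} = - 1969 \left(- \frac{1}{12 + 2 \left(0 - 14\right)}\right) = - 1969 \left(- \frac{1}{12 + 2 \left(-14\right)}\right) = - 1969 \left(- \frac{1}{12 - 28}\right) = - 1969 \left(- \frac{1}{-16}\right) = - 1969 \left(\left(-1\right) \left(- \frac{1}{16}\right)\right) = \left(-1969\right) \frac{1}{16} = - \frac{1969}{16}$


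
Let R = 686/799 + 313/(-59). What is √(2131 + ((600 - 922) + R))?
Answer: 2*√1002553021074/47141 ≈ 42.480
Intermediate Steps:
R = -209613/47141 (R = 686*(1/799) + 313*(-1/59) = 686/799 - 313/59 = -209613/47141 ≈ -4.4465)
√(2131 + ((600 - 922) + R)) = √(2131 + ((600 - 922) - 209613/47141)) = √(2131 + (-322 - 209613/47141)) = √(2131 - 15389015/47141) = √(85068456/47141) = 2*√1002553021074/47141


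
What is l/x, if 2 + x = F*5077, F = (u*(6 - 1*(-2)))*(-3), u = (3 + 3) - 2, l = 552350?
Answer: -276175/243697 ≈ -1.1333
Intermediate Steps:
u = 4 (u = 6 - 2 = 4)
F = -96 (F = (4*(6 - 1*(-2)))*(-3) = (4*(6 + 2))*(-3) = (4*8)*(-3) = 32*(-3) = -96)
x = -487394 (x = -2 - 96*5077 = -2 - 487392 = -487394)
l/x = 552350/(-487394) = 552350*(-1/487394) = -276175/243697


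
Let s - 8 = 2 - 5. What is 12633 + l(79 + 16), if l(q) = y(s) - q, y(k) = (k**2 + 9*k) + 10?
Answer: 12618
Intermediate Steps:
s = 5 (s = 8 + (2 - 5) = 8 - 3 = 5)
y(k) = 10 + k**2 + 9*k
l(q) = 80 - q (l(q) = (10 + 5**2 + 9*5) - q = (10 + 25 + 45) - q = 80 - q)
12633 + l(79 + 16) = 12633 + (80 - (79 + 16)) = 12633 + (80 - 1*95) = 12633 + (80 - 95) = 12633 - 15 = 12618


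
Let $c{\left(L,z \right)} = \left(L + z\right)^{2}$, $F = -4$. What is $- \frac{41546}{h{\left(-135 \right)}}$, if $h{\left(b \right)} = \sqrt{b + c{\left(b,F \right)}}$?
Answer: $- \frac{20773 \sqrt{19186}}{9593} \approx -299.94$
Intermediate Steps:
$h{\left(b \right)} = \sqrt{b + \left(-4 + b\right)^{2}}$ ($h{\left(b \right)} = \sqrt{b + \left(b - 4\right)^{2}} = \sqrt{b + \left(-4 + b\right)^{2}}$)
$- \frac{41546}{h{\left(-135 \right)}} = - \frac{41546}{\sqrt{-135 + \left(-4 - 135\right)^{2}}} = - \frac{41546}{\sqrt{-135 + \left(-139\right)^{2}}} = - \frac{41546}{\sqrt{-135 + 19321}} = - \frac{41546}{\sqrt{19186}} = - 41546 \frac{\sqrt{19186}}{19186} = - \frac{20773 \sqrt{19186}}{9593}$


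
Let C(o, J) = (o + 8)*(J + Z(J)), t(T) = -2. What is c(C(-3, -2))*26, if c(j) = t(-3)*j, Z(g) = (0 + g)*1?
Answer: 1040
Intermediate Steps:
Z(g) = g (Z(g) = g*1 = g)
C(o, J) = 2*J*(8 + o) (C(o, J) = (o + 8)*(J + J) = (8 + o)*(2*J) = 2*J*(8 + o))
c(j) = -2*j
c(C(-3, -2))*26 = -4*(-2)*(8 - 3)*26 = -4*(-2)*5*26 = -2*(-20)*26 = 40*26 = 1040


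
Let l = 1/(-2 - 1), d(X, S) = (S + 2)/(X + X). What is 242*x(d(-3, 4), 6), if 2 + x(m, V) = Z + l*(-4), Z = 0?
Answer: -484/3 ≈ -161.33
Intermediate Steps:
d(X, S) = (2 + S)/(2*X) (d(X, S) = (2 + S)/((2*X)) = (2 + S)*(1/(2*X)) = (2 + S)/(2*X))
l = -⅓ (l = 1/(-3) = -⅓ ≈ -0.33333)
x(m, V) = -⅔ (x(m, V) = -2 + (0 - ⅓*(-4)) = -2 + (0 + 4/3) = -2 + 4/3 = -⅔)
242*x(d(-3, 4), 6) = 242*(-⅔) = -484/3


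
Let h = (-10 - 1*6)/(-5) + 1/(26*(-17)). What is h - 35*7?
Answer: -534383/2210 ≈ -241.80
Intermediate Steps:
h = 7067/2210 (h = (-10 - 6)*(-1/5) + (1/26)*(-1/17) = -16*(-1/5) - 1/442 = 16/5 - 1/442 = 7067/2210 ≈ 3.1977)
h - 35*7 = 7067/2210 - 35*7 = 7067/2210 - 245 = -534383/2210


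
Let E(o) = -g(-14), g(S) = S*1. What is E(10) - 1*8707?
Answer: -8693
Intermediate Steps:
g(S) = S
E(o) = 14 (E(o) = -1*(-14) = 14)
E(10) - 1*8707 = 14 - 1*8707 = 14 - 8707 = -8693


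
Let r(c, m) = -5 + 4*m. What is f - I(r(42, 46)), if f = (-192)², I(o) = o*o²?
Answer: -5698475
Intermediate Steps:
I(o) = o³
f = 36864
f - I(r(42, 46)) = 36864 - (-5 + 4*46)³ = 36864 - (-5 + 184)³ = 36864 - 1*179³ = 36864 - 1*5735339 = 36864 - 5735339 = -5698475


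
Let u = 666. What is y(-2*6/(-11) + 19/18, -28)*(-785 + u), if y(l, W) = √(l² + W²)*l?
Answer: -50575*√30916561/39204 ≈ -7173.0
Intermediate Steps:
y(l, W) = l*√(W² + l²) (y(l, W) = √(W² + l²)*l = l*√(W² + l²))
y(-2*6/(-11) + 19/18, -28)*(-785 + u) = ((-2*6/(-11) + 19/18)*√((-28)² + (-2*6/(-11) + 19/18)²))*(-785 + 666) = ((-12*(-1/11) + 19*(1/18))*√(784 + (-12*(-1/11) + 19*(1/18))²))*(-119) = ((12/11 + 19/18)*√(784 + (12/11 + 19/18)²))*(-119) = (425*√(784 + (425/198)²)/198)*(-119) = (425*√(784 + 180625/39204)/198)*(-119) = (425*√(30916561/39204)/198)*(-119) = (425*(√30916561/198)/198)*(-119) = (425*√30916561/39204)*(-119) = -50575*√30916561/39204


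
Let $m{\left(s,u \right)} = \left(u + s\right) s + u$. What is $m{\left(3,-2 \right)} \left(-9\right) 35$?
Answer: $-315$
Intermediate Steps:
$m{\left(s,u \right)} = u + s \left(s + u\right)$ ($m{\left(s,u \right)} = \left(s + u\right) s + u = s \left(s + u\right) + u = u + s \left(s + u\right)$)
$m{\left(3,-2 \right)} \left(-9\right) 35 = \left(-2 + 3^{2} + 3 \left(-2\right)\right) \left(-9\right) 35 = \left(-2 + 9 - 6\right) \left(-9\right) 35 = 1 \left(-9\right) 35 = \left(-9\right) 35 = -315$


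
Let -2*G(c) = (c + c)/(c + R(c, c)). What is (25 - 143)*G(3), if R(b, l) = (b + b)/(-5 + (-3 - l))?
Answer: 1298/9 ≈ 144.22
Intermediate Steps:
R(b, l) = 2*b/(-8 - l) (R(b, l) = (2*b)/(-8 - l) = 2*b/(-8 - l))
G(c) = -c/(c - 2*c/(8 + c)) (G(c) = -(c + c)/(2*(c - 2*c/(8 + c))) = -2*c/(2*(c - 2*c/(8 + c))) = -c/(c - 2*c/(8 + c)))
(25 - 143)*G(3) = (25 - 143)*(-(8 + 3)/(6 + 3)) = -(-118)*11/9 = -118*(-11/9) = 1298/9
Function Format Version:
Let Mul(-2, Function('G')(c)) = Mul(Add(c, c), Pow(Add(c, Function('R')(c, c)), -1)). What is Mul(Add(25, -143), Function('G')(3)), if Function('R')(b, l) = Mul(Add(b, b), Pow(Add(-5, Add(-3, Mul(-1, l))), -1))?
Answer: Rational(1298, 9) ≈ 144.22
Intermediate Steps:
Function('R')(b, l) = Mul(2, b, Pow(Add(-8, Mul(-1, l)), -1)) (Function('R')(b, l) = Mul(Mul(2, b), Pow(Add(-8, Mul(-1, l)), -1)) = Mul(2, b, Pow(Add(-8, Mul(-1, l)), -1)))
Function('G')(c) = Mul(-1, c, Pow(Add(c, Mul(-2, c, Pow(Add(8, c), -1))), -1)) (Function('G')(c) = Mul(Rational(-1, 2), Mul(Add(c, c), Pow(Add(c, Mul(-2, c, Pow(Add(8, c), -1))), -1))) = Mul(Rational(-1, 2), Mul(Mul(2, c), Pow(Add(c, Mul(-2, c, Pow(Add(8, c), -1))), -1))) = Mul(Rational(-1, 2), Mul(2, c, Pow(Add(c, Mul(-2, c, Pow(Add(8, c), -1))), -1))) = Mul(-1, c, Pow(Add(c, Mul(-2, c, Pow(Add(8, c), -1))), -1)))
Mul(Add(25, -143), Function('G')(3)) = Mul(Add(25, -143), Mul(-1, Pow(Add(6, 3), -1), Add(8, 3))) = Mul(-118, Mul(-1, Pow(9, -1), 11)) = Mul(-118, Mul(-1, Rational(1, 9), 11)) = Mul(-118, Rational(-11, 9)) = Rational(1298, 9)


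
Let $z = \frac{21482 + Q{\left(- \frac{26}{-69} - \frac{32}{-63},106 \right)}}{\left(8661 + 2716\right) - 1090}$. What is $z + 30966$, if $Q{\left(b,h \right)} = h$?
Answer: $\frac{106189610}{3429} \approx 30968.0$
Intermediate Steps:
$z = \frac{7196}{3429}$ ($z = \frac{21482 + 106}{\left(8661 + 2716\right) - 1090} = \frac{21588}{11377 - 1090} = \frac{21588}{10287} = 21588 \cdot \frac{1}{10287} = \frac{7196}{3429} \approx 2.0986$)
$z + 30966 = \frac{7196}{3429} + 30966 = \frac{106189610}{3429}$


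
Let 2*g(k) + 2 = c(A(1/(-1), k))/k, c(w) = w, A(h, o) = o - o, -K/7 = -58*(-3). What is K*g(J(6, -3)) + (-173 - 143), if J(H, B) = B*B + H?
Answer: 902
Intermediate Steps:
J(H, B) = H + B² (J(H, B) = B² + H = H + B²)
K = -1218 (K = -(-406)*(-3) = -7*174 = -1218)
A(h, o) = 0
g(k) = -1 (g(k) = -1 + (0/k)/2 = -1 + (½)*0 = -1 + 0 = -1)
K*g(J(6, -3)) + (-173 - 143) = -1218*(-1) + (-173 - 143) = 1218 - 316 = 902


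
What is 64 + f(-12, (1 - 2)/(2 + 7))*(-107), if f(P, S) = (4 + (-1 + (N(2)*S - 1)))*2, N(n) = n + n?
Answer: -2420/9 ≈ -268.89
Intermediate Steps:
N(n) = 2*n
f(P, S) = 4 + 8*S (f(P, S) = (4 + (-1 + ((2*2)*S - 1)))*2 = (4 + (-1 + (4*S - 1)))*2 = (4 + (-1 + (-1 + 4*S)))*2 = (4 + (-2 + 4*S))*2 = (2 + 4*S)*2 = 4 + 8*S)
64 + f(-12, (1 - 2)/(2 + 7))*(-107) = 64 + (4 + 8*((1 - 2)/(2 + 7)))*(-107) = 64 + (4 + 8*(-1/9))*(-107) = 64 + (4 + 8*(-1*⅑))*(-107) = 64 + (4 + 8*(-⅑))*(-107) = 64 + (4 - 8/9)*(-107) = 64 + (28/9)*(-107) = 64 - 2996/9 = -2420/9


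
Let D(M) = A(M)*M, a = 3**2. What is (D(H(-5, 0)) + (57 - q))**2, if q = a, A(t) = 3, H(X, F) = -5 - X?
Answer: 2304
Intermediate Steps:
a = 9
q = 9
D(M) = 3*M
(D(H(-5, 0)) + (57 - q))**2 = (3*(-5 - 1*(-5)) + (57 - 1*9))**2 = (3*(-5 + 5) + (57 - 9))**2 = (3*0 + 48)**2 = (0 + 48)**2 = 48**2 = 2304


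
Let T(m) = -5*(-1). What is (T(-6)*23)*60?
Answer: 6900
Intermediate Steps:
T(m) = 5
(T(-6)*23)*60 = (5*23)*60 = 115*60 = 6900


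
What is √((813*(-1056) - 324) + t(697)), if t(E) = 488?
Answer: 2*I*√214591 ≈ 926.48*I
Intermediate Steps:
√((813*(-1056) - 324) + t(697)) = √((813*(-1056) - 324) + 488) = √((-858528 - 324) + 488) = √(-858852 + 488) = √(-858364) = 2*I*√214591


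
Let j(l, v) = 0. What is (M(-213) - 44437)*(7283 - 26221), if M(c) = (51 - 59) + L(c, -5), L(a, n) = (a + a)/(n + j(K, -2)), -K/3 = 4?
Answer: 4200429462/5 ≈ 8.4009e+8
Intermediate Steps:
K = -12 (K = -3*4 = -12)
L(a, n) = 2*a/n (L(a, n) = (a + a)/(n + 0) = (2*a)/n = 2*a/n)
M(c) = -8 - 2*c/5 (M(c) = (51 - 59) + 2*c/(-5) = -8 + 2*c*(-1/5) = -8 - 2*c/5)
(M(-213) - 44437)*(7283 - 26221) = ((-8 - 2/5*(-213)) - 44437)*(7283 - 26221) = ((-8 + 426/5) - 44437)*(-18938) = (386/5 - 44437)*(-18938) = -221799/5*(-18938) = 4200429462/5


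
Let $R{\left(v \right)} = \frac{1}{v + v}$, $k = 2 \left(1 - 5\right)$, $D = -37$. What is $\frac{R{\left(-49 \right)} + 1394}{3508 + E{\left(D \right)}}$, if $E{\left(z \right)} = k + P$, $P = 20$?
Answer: $\frac{136611}{344960} \approx 0.39602$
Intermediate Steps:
$k = -8$ ($k = 2 \left(-4\right) = -8$)
$E{\left(z \right)} = 12$ ($E{\left(z \right)} = -8 + 20 = 12$)
$R{\left(v \right)} = \frac{1}{2 v}$
$\frac{R{\left(-49 \right)} + 1394}{3508 + E{\left(D \right)}} = \frac{\frac{1}{2 \left(-49\right)} + 1394}{3508 + 12} = \frac{\frac{1}{2} \left(- \frac{1}{49}\right) + 1394}{3520} = \left(- \frac{1}{98} + 1394\right) \frac{1}{3520} = \frac{136611}{98} \cdot \frac{1}{3520} = \frac{136611}{344960}$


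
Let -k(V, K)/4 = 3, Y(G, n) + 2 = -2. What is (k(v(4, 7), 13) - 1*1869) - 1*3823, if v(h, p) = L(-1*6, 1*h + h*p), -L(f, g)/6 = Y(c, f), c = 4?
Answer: -5704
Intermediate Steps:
Y(G, n) = -4 (Y(G, n) = -2 - 2 = -4)
L(f, g) = 24 (L(f, g) = -6*(-4) = 24)
v(h, p) = 24
k(V, K) = -12 (k(V, K) = -4*3 = -12)
(k(v(4, 7), 13) - 1*1869) - 1*3823 = (-12 - 1*1869) - 1*3823 = (-12 - 1869) - 3823 = -1881 - 3823 = -5704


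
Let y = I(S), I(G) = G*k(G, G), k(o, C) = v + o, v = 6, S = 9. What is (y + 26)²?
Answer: 25921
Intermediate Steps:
k(o, C) = 6 + o
I(G) = G*(6 + G)
y = 135 (y = 9*(6 + 9) = 9*15 = 135)
(y + 26)² = (135 + 26)² = 161² = 25921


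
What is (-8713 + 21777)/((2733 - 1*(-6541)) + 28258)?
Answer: 3266/9383 ≈ 0.34808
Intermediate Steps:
(-8713 + 21777)/((2733 - 1*(-6541)) + 28258) = 13064/((2733 + 6541) + 28258) = 13064/(9274 + 28258) = 13064/37532 = 13064*(1/37532) = 3266/9383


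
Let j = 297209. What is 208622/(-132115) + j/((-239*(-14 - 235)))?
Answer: 26850463193/7862295765 ≈ 3.4151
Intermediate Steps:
208622/(-132115) + j/((-239*(-14 - 235))) = 208622/(-132115) + 297209/((-239*(-14 - 235))) = 208622*(-1/132115) + 297209/((-239*(-249))) = -208622/132115 + 297209/59511 = 26850463193/7862295765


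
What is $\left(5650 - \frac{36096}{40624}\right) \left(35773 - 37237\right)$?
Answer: $- \frac{20998289616}{2539} \approx -8.2703 \cdot 10^{6}$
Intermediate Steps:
$\left(5650 - \frac{36096}{40624}\right) \left(35773 - 37237\right) = \left(5650 - \frac{2256}{2539}\right) \left(-1464\right) = \frac{14343094}{2539} \left(-1464\right) = - \frac{20998289616}{2539}$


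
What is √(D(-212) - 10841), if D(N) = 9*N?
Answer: I*√12749 ≈ 112.91*I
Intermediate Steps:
√(D(-212) - 10841) = √(9*(-212) - 10841) = √(-1908 - 10841) = √(-12749) = I*√12749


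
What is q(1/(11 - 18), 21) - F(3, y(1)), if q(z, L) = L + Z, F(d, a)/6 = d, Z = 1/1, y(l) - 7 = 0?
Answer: 4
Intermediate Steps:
y(l) = 7 (y(l) = 7 + 0 = 7)
Z = 1
F(d, a) = 6*d
q(z, L) = 1 + L (q(z, L) = L + 1 = 1 + L)
q(1/(11 - 18), 21) - F(3, y(1)) = (1 + 21) - 6*3 = 22 - 1*18 = 22 - 18 = 4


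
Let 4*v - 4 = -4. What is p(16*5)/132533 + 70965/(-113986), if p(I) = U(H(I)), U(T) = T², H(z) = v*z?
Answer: -70965/113986 ≈ -0.62258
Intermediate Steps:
v = 0 (v = 1 + (¼)*(-4) = 1 - 1 = 0)
H(z) = 0 (H(z) = 0*z = 0)
p(I) = 0 (p(I) = 0² = 0)
p(16*5)/132533 + 70965/(-113986) = 0/132533 + 70965/(-113986) = 0*(1/132533) + 70965*(-1/113986) = 0 - 70965/113986 = -70965/113986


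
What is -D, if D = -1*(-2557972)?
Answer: -2557972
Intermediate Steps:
D = 2557972
-D = -1*2557972 = -2557972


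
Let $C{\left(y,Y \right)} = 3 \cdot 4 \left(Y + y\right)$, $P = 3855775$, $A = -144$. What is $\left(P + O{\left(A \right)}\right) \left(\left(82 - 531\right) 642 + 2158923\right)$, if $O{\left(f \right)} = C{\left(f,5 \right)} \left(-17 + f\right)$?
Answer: $7715226684795$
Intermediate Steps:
$C{\left(y,Y \right)} = 12 Y + 12 y$ ($C{\left(y,Y \right)} = 3 \left(4 Y + 4 y\right) = 12 Y + 12 y$)
$O{\left(f \right)} = \left(-17 + f\right) \left(60 + 12 f\right)$ ($O{\left(f \right)} = \left(12 \cdot 5 + 12 f\right) \left(-17 + f\right) = \left(60 + 12 f\right) \left(-17 + f\right) = \left(-17 + f\right) \left(60 + 12 f\right)$)
$\left(P + O{\left(A \right)}\right) \left(\left(82 - 531\right) 642 + 2158923\right) = \left(3855775 + 12 \left(-17 - 144\right) \left(5 - 144\right)\right) \left(\left(82 - 531\right) 642 + 2158923\right) = \left(3855775 + 12 \left(-161\right) \left(-139\right)\right) \left(\left(-449\right) 642 + 2158923\right) = \left(3855775 + 268548\right) \left(-288258 + 2158923\right) = 4124323 \cdot 1870665 = 7715226684795$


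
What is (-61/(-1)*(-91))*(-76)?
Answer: 421876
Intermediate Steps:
(-61/(-1)*(-91))*(-76) = (-61*(-1)*(-91))*(-76) = (61*(-91))*(-76) = -5551*(-76) = 421876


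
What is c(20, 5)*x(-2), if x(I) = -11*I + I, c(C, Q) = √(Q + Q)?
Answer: 20*√10 ≈ 63.246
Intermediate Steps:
c(C, Q) = √2*√Q (c(C, Q) = √(2*Q) = √2*√Q)
x(I) = -10*I
c(20, 5)*x(-2) = (√2*√5)*(-10*(-2)) = √10*20 = 20*√10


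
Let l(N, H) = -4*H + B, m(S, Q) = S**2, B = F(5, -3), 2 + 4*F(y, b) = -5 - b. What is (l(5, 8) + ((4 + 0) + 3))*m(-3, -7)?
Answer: -234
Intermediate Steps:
F(y, b) = -7/4 - b/4 (F(y, b) = -1/2 + (-5 - b)/4 = -1/2 + (-5/4 - b/4) = -7/4 - b/4)
B = -1 (B = -7/4 - 1/4*(-3) = -7/4 + 3/4 = -1)
l(N, H) = -1 - 4*H (l(N, H) = -4*H - 1 = -1 - 4*H)
(l(5, 8) + ((4 + 0) + 3))*m(-3, -7) = ((-1 - 4*8) + ((4 + 0) + 3))*(-3)**2 = ((-1 - 32) + (4 + 3))*9 = (-33 + 7)*9 = -26*9 = -234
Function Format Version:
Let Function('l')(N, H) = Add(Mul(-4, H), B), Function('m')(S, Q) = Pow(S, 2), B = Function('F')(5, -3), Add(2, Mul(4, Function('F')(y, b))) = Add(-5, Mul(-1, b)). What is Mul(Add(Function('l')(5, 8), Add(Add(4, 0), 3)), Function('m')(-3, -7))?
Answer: -234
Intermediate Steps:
Function('F')(y, b) = Add(Rational(-7, 4), Mul(Rational(-1, 4), b)) (Function('F')(y, b) = Add(Rational(-1, 2), Mul(Rational(1, 4), Add(-5, Mul(-1, b)))) = Add(Rational(-1, 2), Add(Rational(-5, 4), Mul(Rational(-1, 4), b))) = Add(Rational(-7, 4), Mul(Rational(-1, 4), b)))
B = -1 (B = Add(Rational(-7, 4), Mul(Rational(-1, 4), -3)) = Add(Rational(-7, 4), Rational(3, 4)) = -1)
Function('l')(N, H) = Add(-1, Mul(-4, H)) (Function('l')(N, H) = Add(Mul(-4, H), -1) = Add(-1, Mul(-4, H)))
Mul(Add(Function('l')(5, 8), Add(Add(4, 0), 3)), Function('m')(-3, -7)) = Mul(Add(Add(-1, Mul(-4, 8)), Add(Add(4, 0), 3)), Pow(-3, 2)) = Mul(Add(Add(-1, -32), Add(4, 3)), 9) = Mul(Add(-33, 7), 9) = Mul(-26, 9) = -234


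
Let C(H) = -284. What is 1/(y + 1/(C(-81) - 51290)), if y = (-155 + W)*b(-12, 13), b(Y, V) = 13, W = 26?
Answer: -51574/86489599 ≈ -0.00059630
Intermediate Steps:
y = -1677 (y = (-155 + 26)*13 = -129*13 = -1677)
1/(y + 1/(C(-81) - 51290)) = 1/(-1677 + 1/(-284 - 51290)) = 1/(-1677 + 1/(-51574)) = 1/(-1677 - 1/51574) = 1/(-86489599/51574) = -51574/86489599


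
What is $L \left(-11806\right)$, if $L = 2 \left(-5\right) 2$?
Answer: $236120$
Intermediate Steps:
$L = -20$ ($L = \left(-10\right) 2 = -20$)
$L \left(-11806\right) = \left(-20\right) \left(-11806\right) = 236120$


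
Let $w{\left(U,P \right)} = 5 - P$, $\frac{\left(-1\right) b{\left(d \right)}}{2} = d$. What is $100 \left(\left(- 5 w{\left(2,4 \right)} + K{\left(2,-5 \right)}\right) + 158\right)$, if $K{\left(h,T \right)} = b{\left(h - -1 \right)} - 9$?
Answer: $13800$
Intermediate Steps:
$b{\left(d \right)} = - 2 d$
$K{\left(h,T \right)} = -11 - 2 h$ ($K{\left(h,T \right)} = - 2 \left(h - -1\right) - 9 = - 2 \left(h + 1\right) - 9 = - 2 \left(1 + h\right) - 9 = \left(-2 - 2 h\right) - 9 = -11 - 2 h$)
$100 \left(\left(- 5 w{\left(2,4 \right)} + K{\left(2,-5 \right)}\right) + 158\right) = 100 \left(\left(- 5 \left(5 - 4\right) - 15\right) + 158\right) = 100 \left(\left(\left(-5\right) 1 - 15\right) + 158\right) = 100 \left(\left(-5 - 15\right) + 158\right) = 100 \left(-20 + 158\right) = 100 \cdot 138 = 13800$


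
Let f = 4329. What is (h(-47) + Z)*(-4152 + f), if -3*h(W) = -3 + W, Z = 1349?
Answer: 241723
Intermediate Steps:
h(W) = 1 - W/3 (h(W) = -(-3 + W)/3 = 1 - W/3)
(h(-47) + Z)*(-4152 + f) = ((1 - ⅓*(-47)) + 1349)*(-4152 + 4329) = ((1 + 47/3) + 1349)*177 = (50/3 + 1349)*177 = (4097/3)*177 = 241723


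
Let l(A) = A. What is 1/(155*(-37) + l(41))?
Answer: -1/5694 ≈ -0.00017562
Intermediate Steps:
1/(155*(-37) + l(41)) = 1/(155*(-37) + 41) = 1/(-5735 + 41) = 1/(-5694) = -1/5694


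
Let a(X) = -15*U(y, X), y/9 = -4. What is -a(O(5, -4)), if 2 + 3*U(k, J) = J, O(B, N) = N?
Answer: -30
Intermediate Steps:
y = -36 (y = 9*(-4) = -36)
U(k, J) = -⅔ + J/3
a(X) = 10 - 5*X (a(X) = -15*(-⅔ + X/3) = 10 - 5*X)
-a(O(5, -4)) = -(10 - 5*(-4)) = -(10 + 20) = -1*30 = -30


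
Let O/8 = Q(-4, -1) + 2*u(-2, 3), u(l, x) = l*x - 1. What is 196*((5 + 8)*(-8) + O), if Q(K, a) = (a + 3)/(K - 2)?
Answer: -128576/3 ≈ -42859.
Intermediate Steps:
Q(K, a) = (3 + a)/(-2 + K)
u(l, x) = -1 + l*x
O = -344/3 (O = 8*((3 - 1)/(-2 - 4) + 2*(-1 - 2*3)) = 8*(2/(-6) + 2*(-1 - 6)) = 8*(-1/6*2 + 2*(-7)) = 8*(-1/3 - 14) = 8*(-43/3) = -344/3 ≈ -114.67)
196*((5 + 8)*(-8) + O) = 196*((5 + 8)*(-8) - 344/3) = 196*(13*(-8) - 344/3) = 196*(-104 - 344/3) = 196*(-656/3) = -128576/3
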